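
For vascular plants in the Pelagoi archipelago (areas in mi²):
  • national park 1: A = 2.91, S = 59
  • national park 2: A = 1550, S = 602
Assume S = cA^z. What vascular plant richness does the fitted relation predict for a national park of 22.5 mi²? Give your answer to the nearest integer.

126

z = ln(602/59) / ln(1550/2.91) = 2.3227 / 6.2779 = 0.3700
c = 59 / 2.91^0.3700 = 59 / 1.485 = 39.74
S₃ = 39.74 × 22.5^0.3700 = 39.74 × 3.164 ≈ 125.7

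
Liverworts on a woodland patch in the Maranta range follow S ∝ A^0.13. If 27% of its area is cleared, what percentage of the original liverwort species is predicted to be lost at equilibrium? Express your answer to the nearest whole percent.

S_new/S_old = (A_new/A_old)^z = 0.73^0.13
= exp(0.13 × ln 0.73) = exp(0.13 × -0.3147) = exp(-0.0409) ≈ 0.9599
Fraction lost = 1 − 0.9599 = 0.04009

4%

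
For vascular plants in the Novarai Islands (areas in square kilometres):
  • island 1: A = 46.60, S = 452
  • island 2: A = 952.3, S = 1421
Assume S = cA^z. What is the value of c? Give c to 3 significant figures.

105

z = ln(S₂/S₁) / ln(A₂/A₁) = ln(1421/452) / ln(952.3/46.6) = 1.1454 / 3.0173 = 0.3796
c = S₁ / A₁^z = 452 / 46.6^0.3796 = 452 / 4.299 = 105.1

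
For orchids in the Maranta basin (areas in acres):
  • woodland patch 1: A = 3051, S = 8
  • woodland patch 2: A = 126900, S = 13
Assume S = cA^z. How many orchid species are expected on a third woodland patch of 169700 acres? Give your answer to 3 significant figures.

z = ln(13/8) / ln(126900/3051) = 0.4855 / 3.7279 = 0.1302
c = 8 / 3051^0.1302 = 8 / 2.843 = 2.814
S₃ = 2.814 × 169700^0.1302 = 2.814 × 4.798 ≈ 13.5

13.5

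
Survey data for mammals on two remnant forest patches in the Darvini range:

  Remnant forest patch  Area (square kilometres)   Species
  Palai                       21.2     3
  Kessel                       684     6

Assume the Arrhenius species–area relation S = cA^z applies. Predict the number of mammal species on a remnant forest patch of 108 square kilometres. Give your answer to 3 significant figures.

z = ln(6/3) / ln(684/21.2) = 0.6931 / 3.4740 = 0.1995
c = 3 / 21.2^0.1995 = 3 / 1.839 = 1.631
S₃ = 1.631 × 108^0.1995 = 1.631 × 2.545 ≈ 4.151

4.15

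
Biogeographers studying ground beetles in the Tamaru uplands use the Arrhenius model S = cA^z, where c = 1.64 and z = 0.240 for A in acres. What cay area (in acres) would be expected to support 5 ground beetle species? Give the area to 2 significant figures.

5 = 1.64 × A^0.24  ⇒  A^0.24 = 5/1.64 = 3.049
ln A = ln(3.049) / 0.24 = 1.1147 / 0.24 = 4.6448
A = e^4.6448 ≈ 104 acres

100 acres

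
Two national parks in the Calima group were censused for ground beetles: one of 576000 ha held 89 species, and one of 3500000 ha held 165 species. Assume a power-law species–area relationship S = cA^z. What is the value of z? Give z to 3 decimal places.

Taking logs: ln S = ln c + z ln A, so z = (ln S₂ − ln S₁)/(ln A₂ − ln A₁).
z = ln(165/89) / ln(3500000/576000) = ln(1.854) / ln(6.076) = 0.6173 / 1.8044 = 0.3421

0.342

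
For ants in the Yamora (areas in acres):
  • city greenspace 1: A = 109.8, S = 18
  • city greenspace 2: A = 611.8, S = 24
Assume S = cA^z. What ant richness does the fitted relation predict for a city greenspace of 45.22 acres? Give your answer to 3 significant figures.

z = ln(24/18) / ln(611.8/109.8) = 0.2877 / 1.7177 = 0.1675
c = 18 / 109.8^0.1675 = 18 / 2.197 = 8.194
S₃ = 8.194 × 45.22^0.1675 = 8.194 × 1.893 ≈ 15.51

15.5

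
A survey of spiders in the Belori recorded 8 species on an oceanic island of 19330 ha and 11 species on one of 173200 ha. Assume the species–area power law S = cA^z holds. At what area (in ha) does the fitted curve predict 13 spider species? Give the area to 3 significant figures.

547000 ha

z = ln(11/8) / ln(173200/19330) = 0.3185 / 2.1928 = 0.1452
c = 8 / 19330^0.1452 = 8 / 4.193 = 1.908
A = (13/1.908)^(1/0.1452) ⇒ ln A = ln(6.813)/0.1452 = 13.2125
A = e^13.2125 ≈ 547158 ha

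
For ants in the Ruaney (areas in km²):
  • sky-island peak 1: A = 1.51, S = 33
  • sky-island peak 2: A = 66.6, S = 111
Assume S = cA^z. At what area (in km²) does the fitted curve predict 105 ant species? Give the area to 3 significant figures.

z = ln(111/33) / ln(66.6/1.51) = 1.2130 / 3.7866 = 0.3203
c = 33 / 1.51^0.3203 = 33 / 1.141 = 28.92
A = (105/28.92)^(1/0.3203) ⇒ ln A = ln(3.631)/0.3203 = 4.0252
A = e^4.0252 ≈ 55.99 km²

56.0 km²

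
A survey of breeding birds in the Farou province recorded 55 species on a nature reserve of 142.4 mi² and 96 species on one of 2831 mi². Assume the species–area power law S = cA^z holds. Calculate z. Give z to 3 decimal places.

Taking logs: ln S = ln c + z ln A, so z = (ln S₂ − ln S₁)/(ln A₂ − ln A₁).
z = ln(96/55) / ln(2831/142.4) = ln(1.745) / ln(19.88) = 0.5570 / 2.9897 = 0.1863

0.186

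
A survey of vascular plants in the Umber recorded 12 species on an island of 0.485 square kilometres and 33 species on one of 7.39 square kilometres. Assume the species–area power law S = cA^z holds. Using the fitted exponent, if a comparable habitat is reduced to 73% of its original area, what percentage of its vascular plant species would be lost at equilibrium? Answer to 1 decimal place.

z = ln(33/12) / ln(7.39/0.485) = 1.0116 / 2.7237 = 0.3714
S_new/S_old = (A_new/A_old)^z = 0.73^0.3714 = exp(0.3714 × -0.3147) = 0.8897
Fraction lost = 1 − 0.8897 = 0.1103

11.0%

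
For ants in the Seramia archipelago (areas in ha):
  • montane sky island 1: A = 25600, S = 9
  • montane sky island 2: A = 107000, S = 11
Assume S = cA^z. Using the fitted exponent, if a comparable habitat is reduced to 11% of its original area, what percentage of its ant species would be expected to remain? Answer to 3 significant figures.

73.4%

z = ln(11/9) / ln(107000/25600) = 0.2007 / 1.4302 = 0.1403
S_new/S_old = (A_new/A_old)^z = 0.11^0.1403 = exp(0.1403 × -2.2073) = 0.7337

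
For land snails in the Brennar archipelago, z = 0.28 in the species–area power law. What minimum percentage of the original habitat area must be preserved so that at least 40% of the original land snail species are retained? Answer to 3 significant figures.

Need (A_new/A_old)^0.28 = 0.4, so A_new/A_old = 0.4^(1/0.28) = 0.4^3.571
ln(A_new/A_old) = ln 0.4 / 0.28 = -0.9163 / 0.28 = -3.2725
A_new/A_old = e^-3.2725 ≈ 0.03791

3.79%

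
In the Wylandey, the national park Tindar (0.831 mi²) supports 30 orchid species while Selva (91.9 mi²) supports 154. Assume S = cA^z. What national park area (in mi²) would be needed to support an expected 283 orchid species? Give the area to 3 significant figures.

z = ln(154/30) / ln(91.9/0.831) = 1.6358 / 4.7058 = 0.3476
c = 30 / 0.831^0.3476 = 30 / 0.9377 = 31.99
A = (283/31.99)^(1/0.3476) ⇒ ln A = ln(8.845)/0.3476 = 6.2712
A = e^6.2712 ≈ 529.1 mi²

529 mi²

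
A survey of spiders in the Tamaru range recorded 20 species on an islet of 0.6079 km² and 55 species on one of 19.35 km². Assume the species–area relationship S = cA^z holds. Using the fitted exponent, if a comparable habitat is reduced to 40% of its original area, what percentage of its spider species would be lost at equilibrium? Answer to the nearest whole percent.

23%

z = ln(55/20) / ln(19.35/0.6079) = 1.0116 / 3.4604 = 0.2923
S_new/S_old = (A_new/A_old)^z = 0.4^0.2923 = exp(0.2923 × -0.9163) = 0.765
Fraction lost = 1 − 0.765 = 0.235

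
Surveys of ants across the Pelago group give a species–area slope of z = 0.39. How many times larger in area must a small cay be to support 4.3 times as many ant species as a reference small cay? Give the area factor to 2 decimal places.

42.10

(A₂/A₁)^0.39 = 4.3, so A₂/A₁ = 4.3^(1/0.39) = 4.3^2.564
ln(A₂/A₁) = ln 4.3 / 0.39 = 1.4586 / 0.39 = 3.7400
A₂/A₁ = e^3.7400 ≈ 42.1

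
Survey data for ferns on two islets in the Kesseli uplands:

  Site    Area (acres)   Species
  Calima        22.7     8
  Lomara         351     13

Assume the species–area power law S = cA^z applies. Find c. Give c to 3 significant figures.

z = ln(S₂/S₁) / ln(A₂/A₁) = ln(13/8) / ln(351/22.7) = 0.4855 / 2.7384 = 0.1773
c = S₁ / A₁^z = 8 / 22.7^0.1773 = 8 / 1.739 = 4.599

4.60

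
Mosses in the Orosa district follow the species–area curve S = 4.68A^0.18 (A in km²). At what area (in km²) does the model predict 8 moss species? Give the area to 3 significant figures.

8 = 4.68 × A^0.18  ⇒  A^0.18 = 8/4.68 = 1.709
ln A = ln(1.709) / 0.18 = 0.5361 / 0.18 = 2.9786
A = e^2.9786 ≈ 19.66 km²

19.7 km²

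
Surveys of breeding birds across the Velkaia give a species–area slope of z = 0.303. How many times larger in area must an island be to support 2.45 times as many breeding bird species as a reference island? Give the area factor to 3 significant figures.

(A₂/A₁)^0.303 = 2.45, so A₂/A₁ = 2.45^(1/0.303) = 2.45^3.3
ln(A₂/A₁) = ln 2.45 / 0.303 = 0.8961 / 0.303 = 2.9574
A₂/A₁ = e^2.9574 ≈ 19.25

19.2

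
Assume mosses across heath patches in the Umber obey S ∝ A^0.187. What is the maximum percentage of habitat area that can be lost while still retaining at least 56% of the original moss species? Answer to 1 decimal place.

Need (A_new/A_old)^0.187 = 0.56, so A_new/A_old = 0.56^(1/0.187) = 0.56^5.348
ln(A_new/A_old) = ln 0.56 / 0.187 = -0.5798 / 0.187 = -3.1006
A_new/A_old = e^-3.1006 ≈ 0.04502
Fraction that can be lost = 1 − 0.04502 = 0.955

95.5%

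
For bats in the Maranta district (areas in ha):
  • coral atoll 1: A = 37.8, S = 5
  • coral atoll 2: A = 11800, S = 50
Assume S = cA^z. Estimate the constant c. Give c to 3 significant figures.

1.17

z = ln(S₂/S₁) / ln(A₂/A₁) = ln(50/5) / ln(11800/37.8) = 2.3026 / 5.7435 = 0.4009
c = S₁ / A₁^z = 5 / 37.8^0.4009 = 5 / 4.29 = 1.166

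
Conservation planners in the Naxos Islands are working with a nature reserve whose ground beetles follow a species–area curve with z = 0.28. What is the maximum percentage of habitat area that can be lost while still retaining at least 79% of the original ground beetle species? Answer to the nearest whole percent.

Need (A_new/A_old)^0.28 = 0.79, so A_new/A_old = 0.79^(1/0.28) = 0.79^3.571
ln(A_new/A_old) = ln 0.79 / 0.28 = -0.2357 / 0.28 = -0.8419
A_new/A_old = e^-0.8419 ≈ 0.4309
Fraction that can be lost = 1 − 0.4309 = 0.5691

57%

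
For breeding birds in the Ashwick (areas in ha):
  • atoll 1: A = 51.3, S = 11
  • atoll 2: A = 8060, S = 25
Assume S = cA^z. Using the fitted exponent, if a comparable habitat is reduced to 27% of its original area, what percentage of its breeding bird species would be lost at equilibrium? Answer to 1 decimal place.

19.1%

z = ln(25/11) / ln(8060/51.3) = 0.8210 / 5.0570 = 0.1623
S_new/S_old = (A_new/A_old)^z = 0.27^0.1623 = exp(0.1623 × -1.3093) = 0.8085
Fraction lost = 1 − 0.8085 = 0.1915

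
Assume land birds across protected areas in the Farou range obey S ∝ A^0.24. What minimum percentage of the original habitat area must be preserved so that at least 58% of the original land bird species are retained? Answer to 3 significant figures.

Need (A_new/A_old)^0.24 = 0.58, so A_new/A_old = 0.58^(1/0.24) = 0.58^4.167
ln(A_new/A_old) = ln 0.58 / 0.24 = -0.5447 / 0.24 = -2.2697
A_new/A_old = e^-2.2697 ≈ 0.1033

10.3%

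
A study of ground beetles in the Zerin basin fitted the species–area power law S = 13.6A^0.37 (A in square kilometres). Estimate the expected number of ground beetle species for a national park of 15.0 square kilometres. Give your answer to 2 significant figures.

37

S = 13.6 × 15^0.37
ln S = ln 13.6 + 0.37 × ln 15 = 2.6101 + 0.37 × 2.7081 = 3.6120
S = e^3.6120 ≈ 37.04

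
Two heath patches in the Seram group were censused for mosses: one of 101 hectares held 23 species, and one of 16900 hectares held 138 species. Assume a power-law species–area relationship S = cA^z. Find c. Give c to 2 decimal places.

z = ln(S₂/S₁) / ln(A₂/A₁) = ln(138/23) / ln(16900/101) = 1.7918 / 5.1199 = 0.3500
c = S₁ / A₁^z = 23 / 101^0.3500 = 23 / 5.028 = 4.574

4.57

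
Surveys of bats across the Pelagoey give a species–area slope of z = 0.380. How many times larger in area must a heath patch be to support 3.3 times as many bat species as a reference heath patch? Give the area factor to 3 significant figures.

(A₂/A₁)^0.38 = 3.3, so A₂/A₁ = 3.3^(1/0.38) = 3.3^2.632
ln(A₂/A₁) = ln 3.3 / 0.38 = 1.1939 / 0.38 = 3.1419
A₂/A₁ = e^3.1419 ≈ 23.15

23.1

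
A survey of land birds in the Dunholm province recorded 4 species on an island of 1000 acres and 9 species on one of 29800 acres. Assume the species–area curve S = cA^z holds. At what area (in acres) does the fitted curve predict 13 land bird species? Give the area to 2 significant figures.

z = ln(9/4) / ln(29800/1000) = 0.8109 / 3.3945 = 0.2389
c = 4 / 1000^0.2389 = 4 / 5.208 = 0.768
A = (13/0.768)^(1/0.2389) ⇒ ln A = ln(16.93)/0.2389 = 11.8415
A = e^11.8415 ≈ 138904 acres

140000 acres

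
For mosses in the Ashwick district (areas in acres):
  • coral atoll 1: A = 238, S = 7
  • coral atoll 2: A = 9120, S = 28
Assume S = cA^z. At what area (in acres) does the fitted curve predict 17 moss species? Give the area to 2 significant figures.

z = ln(28/7) / ln(9120/238) = 1.3863 / 3.6460 = 0.3802
c = 7 / 238^0.3802 = 7 / 8.01 = 0.8739
A = (17/0.8739)^(1/0.3802) ⇒ ln A = ln(19.45)/0.3802 = 7.8059
A = e^7.8059 ≈ 2455 acres

2500 acres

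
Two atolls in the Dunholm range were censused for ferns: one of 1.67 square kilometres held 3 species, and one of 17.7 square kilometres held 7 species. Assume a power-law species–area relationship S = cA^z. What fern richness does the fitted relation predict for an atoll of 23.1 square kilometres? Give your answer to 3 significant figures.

z = ln(7/3) / ln(17.7/1.67) = 0.8473 / 2.3607 = 0.3589
c = 3 / 1.67^0.3589 = 3 / 1.202 = 2.496
S₃ = 2.496 × 23.1^0.3589 = 2.496 × 3.086 ≈ 7.702

7.70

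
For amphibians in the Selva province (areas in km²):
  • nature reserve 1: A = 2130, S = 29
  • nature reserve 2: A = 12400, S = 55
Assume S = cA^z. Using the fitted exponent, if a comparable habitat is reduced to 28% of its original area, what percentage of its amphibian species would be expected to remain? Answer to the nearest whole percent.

z = ln(55/29) / ln(12400/2130) = 0.6400 / 1.7616 = 0.3633
S_new/S_old = (A_new/A_old)^z = 0.28^0.3633 = exp(0.3633 × -1.2730) = 0.6297

63%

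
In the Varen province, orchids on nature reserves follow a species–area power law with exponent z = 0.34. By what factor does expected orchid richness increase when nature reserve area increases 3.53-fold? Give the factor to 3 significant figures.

S₂/S₁ = (A₂/A₁)^z = 3.53^0.34
ln(S₂/S₁) = 0.34 × ln 3.53 = 0.34 × 1.2613 = 0.4288
S₂/S₁ = e^0.4288 ≈ 1.535

1.54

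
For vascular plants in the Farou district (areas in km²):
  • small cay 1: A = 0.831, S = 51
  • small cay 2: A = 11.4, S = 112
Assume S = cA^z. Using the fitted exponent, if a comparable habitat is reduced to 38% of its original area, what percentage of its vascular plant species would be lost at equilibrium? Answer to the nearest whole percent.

z = ln(112/51) / ln(11.4/0.831) = 0.7867 / 2.6187 = 0.3004
S_new/S_old = (A_new/A_old)^z = 0.38^0.3004 = exp(0.3004 × -0.9676) = 0.7478
Fraction lost = 1 − 0.7478 = 0.2522

25%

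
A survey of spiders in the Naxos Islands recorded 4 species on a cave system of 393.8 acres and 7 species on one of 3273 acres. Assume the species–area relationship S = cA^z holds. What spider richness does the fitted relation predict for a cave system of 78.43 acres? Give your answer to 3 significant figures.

z = ln(7/4) / ln(3273/393.8) = 0.5596 / 2.1176 = 0.2643
c = 4 / 393.8^0.2643 = 4 / 4.851 = 0.8245
S₃ = 0.8245 × 78.43^0.2643 = 0.8245 × 3.167 ≈ 2.611

2.61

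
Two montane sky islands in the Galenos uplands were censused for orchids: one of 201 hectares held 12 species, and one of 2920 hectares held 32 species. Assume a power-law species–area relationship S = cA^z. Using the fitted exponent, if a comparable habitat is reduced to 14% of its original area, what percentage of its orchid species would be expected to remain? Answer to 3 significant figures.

z = ln(32/12) / ln(2920/201) = 0.9808 / 2.6760 = 0.3665
S_new/S_old = (A_new/A_old)^z = 0.14^0.3665 = exp(0.3665 × -1.9661) = 0.4864

48.6%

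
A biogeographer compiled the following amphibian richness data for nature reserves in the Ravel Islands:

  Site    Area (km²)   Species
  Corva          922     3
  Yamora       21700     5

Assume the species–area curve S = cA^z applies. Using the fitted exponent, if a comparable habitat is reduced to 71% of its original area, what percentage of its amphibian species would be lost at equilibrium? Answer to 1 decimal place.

z = ln(5/3) / ln(21700/922) = 0.5108 / 3.1585 = 0.1617
S_new/S_old = (A_new/A_old)^z = 0.71^0.1617 = exp(0.1617 × -0.3425) = 0.9461
Fraction lost = 1 − 0.9461 = 0.05388

5.4%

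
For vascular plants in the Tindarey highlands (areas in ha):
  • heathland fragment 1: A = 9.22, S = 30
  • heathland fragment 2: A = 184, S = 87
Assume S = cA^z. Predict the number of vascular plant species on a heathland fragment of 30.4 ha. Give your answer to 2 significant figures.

z = ln(87/30) / ln(184/9.22) = 1.0647 / 2.9936 = 0.3557
c = 30 / 9.22^0.3557 = 30 / 2.204 = 13.61
S₃ = 13.61 × 30.4^0.3557 = 13.61 × 3.368 ≈ 45.86

46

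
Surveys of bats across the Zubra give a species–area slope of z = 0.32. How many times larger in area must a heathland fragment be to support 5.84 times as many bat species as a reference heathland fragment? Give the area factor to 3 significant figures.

(A₂/A₁)^0.32 = 5.84, so A₂/A₁ = 5.84^(1/0.32) = 5.84^3.125
ln(A₂/A₁) = ln 5.84 / 0.32 = 1.7647 / 0.32 = 5.5148
A₂/A₁ = e^5.5148 ≈ 248.3

248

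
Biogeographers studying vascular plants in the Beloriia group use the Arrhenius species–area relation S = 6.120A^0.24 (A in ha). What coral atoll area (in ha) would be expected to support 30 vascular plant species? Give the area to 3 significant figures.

30 = 6.12 × A^0.24  ⇒  A^0.24 = 30/6.12 = 4.902
ln A = ln(4.902) / 0.24 = 1.5896 / 0.24 = 6.6235
A = e^6.6235 ≈ 752.6 ha

753 ha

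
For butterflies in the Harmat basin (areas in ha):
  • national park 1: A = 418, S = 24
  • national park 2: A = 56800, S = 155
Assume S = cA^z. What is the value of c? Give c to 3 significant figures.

2.43

z = ln(S₂/S₁) / ln(A₂/A₁) = ln(155/24) / ln(56800/418) = 1.8654 / 4.9118 = 0.3798
c = S₁ / A₁^z = 24 / 418^0.3798 = 24 / 9.896 = 2.425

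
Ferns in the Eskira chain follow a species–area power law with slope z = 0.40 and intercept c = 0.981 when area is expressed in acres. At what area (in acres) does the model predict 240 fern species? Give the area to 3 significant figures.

240 = 0.981 × A^0.4  ⇒  A^0.4 = 240/0.981 = 244.6
ln A = ln(244.6) / 0.4 = 5.4998 / 0.4 = 13.7496
A = e^13.7496 ≈ 936172 acres

936000 acres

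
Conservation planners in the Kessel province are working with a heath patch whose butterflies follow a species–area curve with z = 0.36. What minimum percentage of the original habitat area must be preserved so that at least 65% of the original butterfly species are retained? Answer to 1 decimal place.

Need (A_new/A_old)^0.36 = 0.65, so A_new/A_old = 0.65^(1/0.36) = 0.65^2.778
ln(A_new/A_old) = ln 0.65 / 0.36 = -0.4308 / 0.36 = -1.1966
A_new/A_old = e^-1.1966 ≈ 0.3022

30.2%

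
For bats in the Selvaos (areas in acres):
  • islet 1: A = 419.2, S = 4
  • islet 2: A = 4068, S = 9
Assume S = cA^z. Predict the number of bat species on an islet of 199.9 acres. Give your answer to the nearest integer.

3

z = ln(9/4) / ln(4068/419.2) = 0.8109 / 2.2726 = 0.3568
c = 4 / 419.2^0.3568 = 4 / 8.625 = 0.4638
S₃ = 0.4638 × 199.9^0.3568 = 0.4638 × 6.622 ≈ 3.071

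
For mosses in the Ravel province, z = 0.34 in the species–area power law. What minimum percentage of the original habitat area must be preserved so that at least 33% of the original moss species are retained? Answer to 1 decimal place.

Need (A_new/A_old)^0.34 = 0.33, so A_new/A_old = 0.33^(1/0.34) = 0.33^2.941
ln(A_new/A_old) = ln 0.33 / 0.34 = -1.1087 / 0.34 = -3.2608
A_new/A_old = e^-3.2608 ≈ 0.03836

3.8%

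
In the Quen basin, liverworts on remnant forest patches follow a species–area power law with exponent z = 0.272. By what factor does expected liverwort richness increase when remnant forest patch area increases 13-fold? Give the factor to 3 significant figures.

S₂/S₁ = (A₂/A₁)^z = 13^0.272
ln(S₂/S₁) = 0.272 × ln 13 = 0.272 × 2.5649 = 0.6977
S₂/S₁ = e^0.6977 ≈ 2.009

2.01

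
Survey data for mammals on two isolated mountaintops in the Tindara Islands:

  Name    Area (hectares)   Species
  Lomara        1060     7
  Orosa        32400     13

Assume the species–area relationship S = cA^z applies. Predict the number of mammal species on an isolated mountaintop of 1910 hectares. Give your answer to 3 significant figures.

z = ln(13/7) / ln(32400/1060) = 0.6190 / 3.4199 = 0.1810
c = 7 / 1060^0.1810 = 7 / 3.529 = 1.984
S₃ = 1.984 × 1910^0.1810 = 1.984 × 3.926 ≈ 7.787

7.79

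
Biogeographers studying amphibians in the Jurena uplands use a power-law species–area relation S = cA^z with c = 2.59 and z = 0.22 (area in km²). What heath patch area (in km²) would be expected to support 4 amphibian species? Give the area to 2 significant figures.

7.2 km²

4 = 2.59 × A^0.22  ⇒  A^0.22 = 4/2.59 = 1.544
ln A = ln(1.544) / 0.22 = 0.4346 / 0.22 = 1.9756
A = e^1.9756 ≈ 7.211 km²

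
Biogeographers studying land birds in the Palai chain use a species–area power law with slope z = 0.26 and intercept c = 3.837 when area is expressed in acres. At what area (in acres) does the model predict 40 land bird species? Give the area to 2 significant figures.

8200 acres

40 = 3.837 × A^0.26  ⇒  A^0.26 = 40/3.837 = 10.42
ln A = ln(10.42) / 0.26 = 2.3442 / 0.26 = 9.0161
A = e^9.0161 ≈ 8235 acres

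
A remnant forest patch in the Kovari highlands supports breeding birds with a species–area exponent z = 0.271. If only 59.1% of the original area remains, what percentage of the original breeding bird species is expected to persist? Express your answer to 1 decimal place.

86.7%

S_new/S_old = (A_new/A_old)^z = 0.591^0.271
= exp(0.271 × ln 0.591) = exp(0.271 × -0.5259) = exp(-0.1425) ≈ 0.8672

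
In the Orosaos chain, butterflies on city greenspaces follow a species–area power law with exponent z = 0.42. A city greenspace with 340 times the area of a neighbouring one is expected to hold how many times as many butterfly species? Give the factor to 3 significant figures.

S₂/S₁ = (A₂/A₁)^z = 340^0.42
ln(S₂/S₁) = 0.42 × ln 340 = 0.42 × 5.8289 = 2.4482
S₂/S₁ = e^2.4482 ≈ 11.57

11.6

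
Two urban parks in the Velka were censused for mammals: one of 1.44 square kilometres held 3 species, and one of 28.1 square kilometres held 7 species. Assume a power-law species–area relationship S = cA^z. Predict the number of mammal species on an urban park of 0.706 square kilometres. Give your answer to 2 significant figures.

z = ln(7/3) / ln(28.1/1.44) = 0.8473 / 2.9711 = 0.2852
c = 3 / 1.44^0.2852 = 3 / 1.11 = 2.704
S₃ = 2.704 × 0.706^0.2852 = 2.704 × 0.9055 ≈ 2.448

2.4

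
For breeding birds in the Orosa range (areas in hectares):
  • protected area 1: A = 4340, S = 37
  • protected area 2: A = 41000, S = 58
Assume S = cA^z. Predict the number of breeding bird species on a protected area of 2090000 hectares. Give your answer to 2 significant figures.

130

z = ln(58/37) / ln(41000/4340) = 0.4495 / 2.2457 = 0.2002
c = 37 / 4340^0.2002 = 37 / 5.347 = 6.92
S₃ = 6.92 × 2090000^0.2002 = 6.92 × 18.41 ≈ 127.4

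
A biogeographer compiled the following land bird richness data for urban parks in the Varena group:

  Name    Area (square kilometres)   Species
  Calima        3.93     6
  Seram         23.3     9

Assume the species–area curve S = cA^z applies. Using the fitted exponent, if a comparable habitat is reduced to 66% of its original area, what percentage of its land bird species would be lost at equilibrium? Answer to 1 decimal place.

z = ln(9/6) / ln(23.3/3.93) = 0.4055 / 1.7798 = 0.2278
S_new/S_old = (A_new/A_old)^z = 0.66^0.2278 = exp(0.2278 × -0.4155) = 0.9097
Fraction lost = 1 − 0.9097 = 0.09032

9.0%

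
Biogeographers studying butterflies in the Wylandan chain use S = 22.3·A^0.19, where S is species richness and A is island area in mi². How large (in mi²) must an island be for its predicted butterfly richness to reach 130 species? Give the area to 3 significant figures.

10700 mi²

130 = 22.3 × A^0.19  ⇒  A^0.19 = 130/22.3 = 5.83
ln A = ln(5.83) / 0.19 = 1.7629 / 0.19 = 9.2787
A = e^9.2787 ≈ 10707 mi²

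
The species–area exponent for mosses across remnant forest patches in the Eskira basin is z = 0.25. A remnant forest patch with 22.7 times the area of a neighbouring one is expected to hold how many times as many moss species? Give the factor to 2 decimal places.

2.18

S₂/S₁ = (A₂/A₁)^z = 22.7^0.25
ln(S₂/S₁) = 0.25 × ln 22.7 = 0.25 × 3.1224 = 0.7806
S₂/S₁ = e^0.7806 ≈ 2.183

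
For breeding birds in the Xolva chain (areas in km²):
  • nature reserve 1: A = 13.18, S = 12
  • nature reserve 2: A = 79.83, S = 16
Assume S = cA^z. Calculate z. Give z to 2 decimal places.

0.16

Taking logs: ln S = ln c + z ln A, so z = (ln S₂ − ln S₁)/(ln A₂ − ln A₁).
z = ln(16/12) / ln(79.83/13.18) = ln(1.333) / ln(6.057) = 0.2877 / 1.8012 = 0.1597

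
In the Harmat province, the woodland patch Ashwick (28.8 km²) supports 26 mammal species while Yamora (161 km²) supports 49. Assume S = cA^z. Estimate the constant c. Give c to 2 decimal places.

7.54

z = ln(S₂/S₁) / ln(A₂/A₁) = ln(49/26) / ln(161/28.8) = 0.6337 / 1.7210 = 0.3682
c = S₁ / A₁^z = 26 / 28.8^0.3682 = 26 / 3.447 = 7.544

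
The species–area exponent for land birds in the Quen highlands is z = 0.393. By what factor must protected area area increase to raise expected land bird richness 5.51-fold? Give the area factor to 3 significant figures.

76.9

(A₂/A₁)^0.393 = 5.51, so A₂/A₁ = 5.51^(1/0.393) = 5.51^2.545
ln(A₂/A₁) = ln 5.51 / 0.393 = 1.7066 / 0.393 = 4.3424
A₂/A₁ = e^4.3424 ≈ 76.89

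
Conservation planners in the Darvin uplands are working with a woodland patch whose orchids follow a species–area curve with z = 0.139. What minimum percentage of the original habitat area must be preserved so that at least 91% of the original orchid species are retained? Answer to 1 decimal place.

Need (A_new/A_old)^0.139 = 0.91, so A_new/A_old = 0.91^(1/0.139) = 0.91^7.194
ln(A_new/A_old) = ln 0.91 / 0.139 = -0.0943 / 0.139 = -0.6785
A_new/A_old = e^-0.6785 ≈ 0.5074

50.7%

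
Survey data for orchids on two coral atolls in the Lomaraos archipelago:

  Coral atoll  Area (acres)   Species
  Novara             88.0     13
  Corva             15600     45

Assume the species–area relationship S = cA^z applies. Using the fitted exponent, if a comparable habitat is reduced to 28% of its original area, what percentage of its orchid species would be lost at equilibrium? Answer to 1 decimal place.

z = ln(45/13) / ln(15600/88) = 1.2417 / 5.1777 = 0.2398
S_new/S_old = (A_new/A_old)^z = 0.28^0.2398 = exp(0.2398 × -1.2730) = 0.7369
Fraction lost = 1 − 0.7369 = 0.2631

26.3%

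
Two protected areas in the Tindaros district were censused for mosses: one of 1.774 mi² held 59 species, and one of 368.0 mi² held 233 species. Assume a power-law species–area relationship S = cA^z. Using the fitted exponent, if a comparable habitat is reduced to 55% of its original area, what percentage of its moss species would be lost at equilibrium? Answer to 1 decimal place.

z = ln(233/59) / ln(368/1.774) = 1.3735 / 5.3348 = 0.2575
S_new/S_old = (A_new/A_old)^z = 0.55^0.2575 = exp(0.2575 × -0.5978) = 0.8573
Fraction lost = 1 − 0.8573 = 0.1427

14.3%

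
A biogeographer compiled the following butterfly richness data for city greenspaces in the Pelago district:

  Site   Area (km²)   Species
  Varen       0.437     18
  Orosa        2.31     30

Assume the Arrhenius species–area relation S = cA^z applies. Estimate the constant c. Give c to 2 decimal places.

23.20

z = ln(S₂/S₁) / ln(A₂/A₁) = ln(30/18) / ln(2.31/0.437) = 0.5108 / 1.6651 = 0.3068
c = S₁ / A₁^z = 18 / 0.437^0.3068 = 18 / 0.7757 = 23.2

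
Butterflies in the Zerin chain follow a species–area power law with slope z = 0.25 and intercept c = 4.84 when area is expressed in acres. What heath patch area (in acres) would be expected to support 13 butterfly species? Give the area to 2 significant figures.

52 acres

13 = 4.84 × A^0.25  ⇒  A^0.25 = 13/4.84 = 2.686
ln A = ln(2.686) / 0.25 = 0.9880 / 0.25 = 3.9521
A = e^3.9521 ≈ 52.05 acres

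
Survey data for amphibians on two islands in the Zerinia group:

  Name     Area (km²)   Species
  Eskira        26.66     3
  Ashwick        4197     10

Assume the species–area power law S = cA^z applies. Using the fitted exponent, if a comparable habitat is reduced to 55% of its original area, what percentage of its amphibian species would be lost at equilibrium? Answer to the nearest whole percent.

13%

z = ln(10/3) / ln(4197/26.66) = 1.2040 / 5.0590 = 0.2380
S_new/S_old = (A_new/A_old)^z = 0.55^0.2380 = exp(0.2380 × -0.5978) = 0.8674
Fraction lost = 1 − 0.8674 = 0.1326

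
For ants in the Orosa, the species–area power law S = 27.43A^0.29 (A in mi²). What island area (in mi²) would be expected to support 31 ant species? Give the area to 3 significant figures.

31 = 27.43 × A^0.29  ⇒  A^0.29 = 31/27.43 = 1.13
ln A = ln(1.13) / 0.29 = 0.1223 / 0.29 = 0.4219
A = e^0.4219 ≈ 1.525 mi²

1.52 mi²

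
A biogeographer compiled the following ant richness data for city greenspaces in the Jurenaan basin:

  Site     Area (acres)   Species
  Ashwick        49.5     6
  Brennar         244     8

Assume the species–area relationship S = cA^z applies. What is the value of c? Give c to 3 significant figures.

z = ln(S₂/S₁) / ln(A₂/A₁) = ln(8/6) / ln(244/49.5) = 0.2877 / 1.5952 = 0.1803
c = S₁ / A₁^z = 6 / 49.5^0.1803 = 6 / 2.021 = 2.969

2.97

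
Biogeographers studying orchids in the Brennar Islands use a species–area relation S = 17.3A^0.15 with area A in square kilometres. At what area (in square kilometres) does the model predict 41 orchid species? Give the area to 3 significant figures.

41 = 17.3 × A^0.15  ⇒  A^0.15 = 41/17.3 = 2.37
ln A = ln(2.37) / 0.15 = 0.8629 / 0.15 = 5.7524
A = e^5.7524 ≈ 315 square kilometres

315 square kilometres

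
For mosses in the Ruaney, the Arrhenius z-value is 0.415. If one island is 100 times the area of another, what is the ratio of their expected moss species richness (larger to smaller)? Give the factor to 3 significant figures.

S₂/S₁ = (A₂/A₁)^z = 100^0.415
ln(S₂/S₁) = 0.415 × ln 100 = 0.415 × 4.6052 = 1.9111
S₂/S₁ = e^1.9111 ≈ 6.761

6.76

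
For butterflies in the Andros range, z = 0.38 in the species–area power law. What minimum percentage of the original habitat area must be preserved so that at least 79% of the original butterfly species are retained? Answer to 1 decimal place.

53.8%

Need (A_new/A_old)^0.38 = 0.79, so A_new/A_old = 0.79^(1/0.38) = 0.79^2.632
ln(A_new/A_old) = ln 0.79 / 0.38 = -0.2357 / 0.38 = -0.6203
A_new/A_old = e^-0.6203 ≈ 0.5378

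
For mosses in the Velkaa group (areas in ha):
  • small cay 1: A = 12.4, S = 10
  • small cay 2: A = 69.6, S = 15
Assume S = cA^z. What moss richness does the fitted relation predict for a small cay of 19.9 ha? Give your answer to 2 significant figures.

11

z = ln(15/10) / ln(69.6/12.4) = 0.4055 / 1.7251 = 0.2350
c = 10 / 12.4^0.2350 = 10 / 1.807 = 5.533
S₃ = 5.533 × 19.9^0.2350 = 5.533 × 2.02 ≈ 11.18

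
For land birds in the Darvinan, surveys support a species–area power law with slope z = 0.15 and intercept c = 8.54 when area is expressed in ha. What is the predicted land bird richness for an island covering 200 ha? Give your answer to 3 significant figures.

18.9

S = 8.54 × 200^0.15
ln S = ln 8.54 + 0.15 × ln 200 = 2.1448 + 0.15 × 5.2983 = 2.9395
S = e^2.9395 ≈ 18.91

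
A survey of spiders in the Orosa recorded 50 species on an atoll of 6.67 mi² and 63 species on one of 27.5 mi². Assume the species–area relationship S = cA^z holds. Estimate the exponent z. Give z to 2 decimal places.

0.16

Taking logs: ln S = ln c + z ln A, so z = (ln S₂ − ln S₁)/(ln A₂ − ln A₁).
z = ln(63/50) / ln(27.5/6.67) = ln(1.26) / ln(4.123) = 0.2311 / 1.4166 = 0.1631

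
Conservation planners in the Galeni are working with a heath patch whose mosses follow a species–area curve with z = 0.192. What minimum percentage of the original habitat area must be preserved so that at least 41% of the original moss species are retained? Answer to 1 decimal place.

Need (A_new/A_old)^0.192 = 0.41, so A_new/A_old = 0.41^(1/0.192) = 0.41^5.208
ln(A_new/A_old) = ln 0.41 / 0.192 = -0.8916 / 0.192 = -4.6437
A_new/A_old = e^-4.6437 ≈ 0.009622

1.0%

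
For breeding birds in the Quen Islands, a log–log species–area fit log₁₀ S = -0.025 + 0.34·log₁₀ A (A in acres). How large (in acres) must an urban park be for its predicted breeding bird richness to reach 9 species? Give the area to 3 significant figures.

759 acres

9 = 0.9441 × A^0.34  ⇒  A^0.34 = 9/0.9441 = 9.533
ln A = ln(9.533) / 0.34 = 2.2548 / 0.34 = 6.6317
A = e^6.6317 ≈ 758.8 acres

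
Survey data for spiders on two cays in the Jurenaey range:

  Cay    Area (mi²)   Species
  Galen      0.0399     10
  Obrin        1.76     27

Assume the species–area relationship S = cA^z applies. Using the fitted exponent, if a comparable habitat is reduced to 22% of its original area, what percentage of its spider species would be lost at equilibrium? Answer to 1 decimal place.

z = ln(27/10) / ln(1.76/0.0399) = 0.9933 / 3.7867 = 0.2623
S_new/S_old = (A_new/A_old)^z = 0.22^0.2623 = exp(0.2623 × -1.5141) = 0.6722
Fraction lost = 1 − 0.6722 = 0.3278

32.8%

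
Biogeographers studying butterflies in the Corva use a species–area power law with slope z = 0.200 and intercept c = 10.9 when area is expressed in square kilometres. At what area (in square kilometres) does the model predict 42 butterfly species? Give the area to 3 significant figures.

42 = 10.9 × A^0.2  ⇒  A^0.2 = 42/10.9 = 3.853
ln A = ln(3.853) / 0.2 = 1.3489 / 0.2 = 6.7445
A = e^6.7445 ≈ 849.4 square kilometres

849 square kilometres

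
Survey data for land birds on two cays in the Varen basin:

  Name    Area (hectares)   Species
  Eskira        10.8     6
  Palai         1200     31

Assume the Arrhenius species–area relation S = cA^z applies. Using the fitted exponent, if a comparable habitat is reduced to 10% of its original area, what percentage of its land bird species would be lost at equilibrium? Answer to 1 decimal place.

z = ln(31/6) / ln(1200/10.8) = 1.6422 / 4.7105 = 0.3486
S_new/S_old = (A_new/A_old)^z = 0.1^0.3486 = exp(0.3486 × -2.3026) = 0.4481
Fraction lost = 1 − 0.4481 = 0.5519

55.2%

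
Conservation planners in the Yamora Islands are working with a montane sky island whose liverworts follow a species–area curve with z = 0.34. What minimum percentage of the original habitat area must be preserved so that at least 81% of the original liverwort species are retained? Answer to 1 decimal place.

53.8%

Need (A_new/A_old)^0.34 = 0.81, so A_new/A_old = 0.81^(1/0.34) = 0.81^2.941
ln(A_new/A_old) = ln 0.81 / 0.34 = -0.2107 / 0.34 = -0.6198
A_new/A_old = e^-0.6198 ≈ 0.5381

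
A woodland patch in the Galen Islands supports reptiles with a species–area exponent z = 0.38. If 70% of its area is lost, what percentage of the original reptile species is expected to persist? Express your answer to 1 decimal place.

63.3%

S_new/S_old = (A_new/A_old)^z = 0.3^0.38
= exp(0.38 × ln 0.3) = exp(0.38 × -1.2040) = exp(-0.4575) ≈ 0.6329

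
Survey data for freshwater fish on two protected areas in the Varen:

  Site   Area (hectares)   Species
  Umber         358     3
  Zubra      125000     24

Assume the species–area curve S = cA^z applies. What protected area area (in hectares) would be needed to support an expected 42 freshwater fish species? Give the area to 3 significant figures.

z = ln(24/3) / ln(125000/358) = 2.0794 / 5.8555 = 0.3551
c = 3 / 358^0.3551 = 3 / 8.071 = 0.3717
A = (42/0.3717)^(1/0.3551) ⇒ ln A = ln(113)/0.3551 = 13.3119
A = e^13.3119 ≈ 604345 hectares

604000 hectares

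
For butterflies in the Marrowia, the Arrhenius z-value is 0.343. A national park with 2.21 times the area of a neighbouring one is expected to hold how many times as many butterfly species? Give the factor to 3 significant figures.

S₂/S₁ = (A₂/A₁)^z = 2.21^0.343
ln(S₂/S₁) = 0.343 × ln 2.21 = 0.343 × 0.7930 = 0.2720
S₂/S₁ = e^0.2720 ≈ 1.313

1.31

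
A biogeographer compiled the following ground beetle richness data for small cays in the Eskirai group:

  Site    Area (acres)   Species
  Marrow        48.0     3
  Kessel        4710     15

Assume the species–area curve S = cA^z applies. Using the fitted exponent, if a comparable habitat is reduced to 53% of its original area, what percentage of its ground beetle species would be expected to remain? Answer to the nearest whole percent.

80%

z = ln(15/3) / ln(4710/48) = 1.6094 / 4.5862 = 0.3509
S_new/S_old = (A_new/A_old)^z = 0.53^0.3509 = exp(0.3509 × -0.6349) = 0.8003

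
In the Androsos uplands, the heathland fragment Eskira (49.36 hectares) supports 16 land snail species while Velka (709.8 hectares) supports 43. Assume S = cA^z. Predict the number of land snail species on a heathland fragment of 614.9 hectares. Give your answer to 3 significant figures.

40.8

z = ln(43/16) / ln(709.8/49.36) = 0.9886 / 2.6658 = 0.3708
c = 16 / 49.36^0.3708 = 16 / 4.246 = 3.768
S₃ = 3.768 × 614.9^0.3708 = 3.768 × 10.82 ≈ 40.77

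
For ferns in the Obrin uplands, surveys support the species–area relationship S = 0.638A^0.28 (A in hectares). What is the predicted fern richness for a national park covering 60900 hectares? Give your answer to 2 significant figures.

14

S = 0.638 × 60900^0.28 = 0.638 × 21.86 ≈ 13.95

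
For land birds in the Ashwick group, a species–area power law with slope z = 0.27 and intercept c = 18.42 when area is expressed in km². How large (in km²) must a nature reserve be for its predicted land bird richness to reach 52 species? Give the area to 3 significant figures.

46.7 km²

52 = 18.42 × A^0.27  ⇒  A^0.27 = 52/18.42 = 2.823
ln A = ln(2.823) / 0.27 = 1.0378 / 0.27 = 3.8437
A = e^3.8437 ≈ 46.7 km²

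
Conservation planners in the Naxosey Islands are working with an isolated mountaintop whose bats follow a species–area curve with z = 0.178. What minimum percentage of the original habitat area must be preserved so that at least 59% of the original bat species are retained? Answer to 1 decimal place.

Need (A_new/A_old)^0.178 = 0.59, so A_new/A_old = 0.59^(1/0.178) = 0.59^5.618
ln(A_new/A_old) = ln 0.59 / 0.178 = -0.5276 / 0.178 = -2.9642
A_new/A_old = e^-2.9642 ≈ 0.0516

5.2%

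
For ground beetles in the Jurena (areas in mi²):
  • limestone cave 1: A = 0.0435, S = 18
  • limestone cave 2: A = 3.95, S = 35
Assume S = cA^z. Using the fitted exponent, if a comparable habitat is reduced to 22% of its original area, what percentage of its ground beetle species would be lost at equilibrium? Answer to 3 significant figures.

z = ln(35/18) / ln(3.95/0.0435) = 0.6650 / 4.5087 = 0.1475
S_new/S_old = (A_new/A_old)^z = 0.22^0.1475 = exp(0.1475 × -1.5141) = 0.7999
Fraction lost = 1 − 0.7999 = 0.2001

20.0%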